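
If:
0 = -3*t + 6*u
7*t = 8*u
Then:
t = 0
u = 0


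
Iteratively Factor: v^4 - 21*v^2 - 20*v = (v - 5)*(v^3 + 5*v^2 + 4*v) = (v - 5)*(v + 4)*(v^2 + v) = v*(v - 5)*(v + 4)*(v + 1)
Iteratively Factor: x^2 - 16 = (x + 4)*(x - 4)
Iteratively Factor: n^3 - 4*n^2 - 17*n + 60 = (n + 4)*(n^2 - 8*n + 15) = (n - 3)*(n + 4)*(n - 5)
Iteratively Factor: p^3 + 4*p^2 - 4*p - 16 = (p - 2)*(p^2 + 6*p + 8) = (p - 2)*(p + 4)*(p + 2)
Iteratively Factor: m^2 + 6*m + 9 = (m + 3)*(m + 3)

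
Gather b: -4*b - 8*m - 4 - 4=-4*b - 8*m - 8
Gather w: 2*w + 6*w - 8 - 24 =8*w - 32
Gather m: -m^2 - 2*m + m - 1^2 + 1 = -m^2 - m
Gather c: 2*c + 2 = 2*c + 2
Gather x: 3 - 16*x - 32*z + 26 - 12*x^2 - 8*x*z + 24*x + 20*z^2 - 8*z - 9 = -12*x^2 + x*(8 - 8*z) + 20*z^2 - 40*z + 20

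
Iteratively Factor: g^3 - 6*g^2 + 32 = (g + 2)*(g^2 - 8*g + 16) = (g - 4)*(g + 2)*(g - 4)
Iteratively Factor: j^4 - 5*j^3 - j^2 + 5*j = (j - 1)*(j^3 - 4*j^2 - 5*j) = (j - 5)*(j - 1)*(j^2 + j) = j*(j - 5)*(j - 1)*(j + 1)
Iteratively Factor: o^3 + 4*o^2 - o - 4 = (o - 1)*(o^2 + 5*o + 4) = (o - 1)*(o + 1)*(o + 4)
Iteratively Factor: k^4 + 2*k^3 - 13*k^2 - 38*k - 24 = (k - 4)*(k^3 + 6*k^2 + 11*k + 6) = (k - 4)*(k + 2)*(k^2 + 4*k + 3) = (k - 4)*(k + 1)*(k + 2)*(k + 3)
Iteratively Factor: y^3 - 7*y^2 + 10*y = (y)*(y^2 - 7*y + 10) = y*(y - 5)*(y - 2)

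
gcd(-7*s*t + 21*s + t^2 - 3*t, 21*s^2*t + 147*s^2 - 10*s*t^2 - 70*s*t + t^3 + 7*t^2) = 7*s - t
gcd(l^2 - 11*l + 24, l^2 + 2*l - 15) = l - 3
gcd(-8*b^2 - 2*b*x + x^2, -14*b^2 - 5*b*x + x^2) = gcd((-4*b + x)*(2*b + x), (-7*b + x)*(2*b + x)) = 2*b + x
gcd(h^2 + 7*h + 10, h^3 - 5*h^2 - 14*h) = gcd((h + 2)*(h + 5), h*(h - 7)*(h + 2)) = h + 2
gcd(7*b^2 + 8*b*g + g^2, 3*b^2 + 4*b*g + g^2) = b + g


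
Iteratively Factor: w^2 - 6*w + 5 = (w - 5)*(w - 1)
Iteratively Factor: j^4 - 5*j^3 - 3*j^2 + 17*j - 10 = (j - 1)*(j^3 - 4*j^2 - 7*j + 10) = (j - 5)*(j - 1)*(j^2 + j - 2) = (j - 5)*(j - 1)*(j + 2)*(j - 1)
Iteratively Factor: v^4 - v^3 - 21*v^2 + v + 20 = (v - 1)*(v^3 - 21*v - 20) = (v - 1)*(v + 1)*(v^2 - v - 20) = (v - 1)*(v + 1)*(v + 4)*(v - 5)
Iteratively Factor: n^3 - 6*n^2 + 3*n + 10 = (n + 1)*(n^2 - 7*n + 10) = (n - 5)*(n + 1)*(n - 2)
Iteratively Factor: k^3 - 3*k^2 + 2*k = (k - 2)*(k^2 - k) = k*(k - 2)*(k - 1)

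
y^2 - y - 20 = (y - 5)*(y + 4)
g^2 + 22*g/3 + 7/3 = (g + 1/3)*(g + 7)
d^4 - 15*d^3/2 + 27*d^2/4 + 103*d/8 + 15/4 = (d - 6)*(d - 5/2)*(d + 1/2)^2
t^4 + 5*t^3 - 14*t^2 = t^2*(t - 2)*(t + 7)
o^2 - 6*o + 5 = (o - 5)*(o - 1)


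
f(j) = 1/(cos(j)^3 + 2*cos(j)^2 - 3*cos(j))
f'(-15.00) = 0.31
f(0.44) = -2.97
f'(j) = (3*sin(j)*cos(j)^2 + 4*sin(j)*cos(j) - 3*sin(j))/(cos(j)^3 + 2*cos(j)^2 - 3*cos(j))^2 = (-3*sin(j)^3/cos(j)^2 + 4*tan(j))/((cos(j) - 1)^2*(cos(j) + 3)^2)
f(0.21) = -11.70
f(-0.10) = -50.36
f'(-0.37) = -19.60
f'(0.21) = 107.91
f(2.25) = 0.41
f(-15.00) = 0.33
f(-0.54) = -2.12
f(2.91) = 0.26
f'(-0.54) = -6.12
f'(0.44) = 11.57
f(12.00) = -1.97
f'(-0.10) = -999.97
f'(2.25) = -0.57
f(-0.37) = -4.03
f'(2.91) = -0.06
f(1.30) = -1.56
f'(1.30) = -4.03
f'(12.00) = -5.25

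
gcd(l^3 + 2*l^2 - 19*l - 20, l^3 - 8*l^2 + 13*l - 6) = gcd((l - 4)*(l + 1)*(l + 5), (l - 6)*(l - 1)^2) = 1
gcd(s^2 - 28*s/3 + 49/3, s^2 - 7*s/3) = s - 7/3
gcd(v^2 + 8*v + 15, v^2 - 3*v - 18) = v + 3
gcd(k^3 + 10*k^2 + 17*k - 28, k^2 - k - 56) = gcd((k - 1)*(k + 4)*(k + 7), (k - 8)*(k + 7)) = k + 7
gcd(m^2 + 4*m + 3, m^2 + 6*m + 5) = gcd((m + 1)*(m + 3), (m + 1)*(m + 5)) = m + 1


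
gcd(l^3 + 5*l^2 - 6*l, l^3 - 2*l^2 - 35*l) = l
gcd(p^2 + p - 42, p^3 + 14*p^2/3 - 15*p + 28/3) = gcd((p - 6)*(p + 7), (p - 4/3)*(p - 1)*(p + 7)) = p + 7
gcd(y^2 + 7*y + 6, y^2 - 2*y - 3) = y + 1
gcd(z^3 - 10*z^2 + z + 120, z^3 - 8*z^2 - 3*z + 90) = z^2 - 2*z - 15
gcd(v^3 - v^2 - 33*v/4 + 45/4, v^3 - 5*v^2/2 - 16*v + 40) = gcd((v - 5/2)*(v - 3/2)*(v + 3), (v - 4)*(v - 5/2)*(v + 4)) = v - 5/2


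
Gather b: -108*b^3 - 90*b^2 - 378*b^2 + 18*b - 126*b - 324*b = -108*b^3 - 468*b^2 - 432*b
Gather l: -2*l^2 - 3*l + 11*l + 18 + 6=-2*l^2 + 8*l + 24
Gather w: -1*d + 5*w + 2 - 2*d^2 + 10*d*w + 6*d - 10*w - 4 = -2*d^2 + 5*d + w*(10*d - 5) - 2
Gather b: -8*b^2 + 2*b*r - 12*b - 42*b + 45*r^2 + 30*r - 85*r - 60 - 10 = -8*b^2 + b*(2*r - 54) + 45*r^2 - 55*r - 70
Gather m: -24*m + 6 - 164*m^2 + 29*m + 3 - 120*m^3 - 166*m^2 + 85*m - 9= -120*m^3 - 330*m^2 + 90*m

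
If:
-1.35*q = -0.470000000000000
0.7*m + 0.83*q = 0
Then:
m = -0.41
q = 0.35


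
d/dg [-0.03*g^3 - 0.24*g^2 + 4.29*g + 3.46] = -0.09*g^2 - 0.48*g + 4.29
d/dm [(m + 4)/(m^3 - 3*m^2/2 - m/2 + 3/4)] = 4*(-8*m^3 - 42*m^2 + 48*m + 11)/(16*m^6 - 48*m^5 + 20*m^4 + 48*m^3 - 32*m^2 - 12*m + 9)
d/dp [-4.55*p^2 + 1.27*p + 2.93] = 1.27 - 9.1*p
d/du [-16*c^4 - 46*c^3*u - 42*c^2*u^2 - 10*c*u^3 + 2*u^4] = -46*c^3 - 84*c^2*u - 30*c*u^2 + 8*u^3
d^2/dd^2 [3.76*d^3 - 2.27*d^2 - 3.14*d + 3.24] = 22.56*d - 4.54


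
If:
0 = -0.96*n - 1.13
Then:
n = -1.18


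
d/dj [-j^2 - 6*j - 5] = -2*j - 6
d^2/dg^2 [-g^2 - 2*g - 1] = -2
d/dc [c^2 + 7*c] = 2*c + 7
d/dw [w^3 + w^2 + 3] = w*(3*w + 2)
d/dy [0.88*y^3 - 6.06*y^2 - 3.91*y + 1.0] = 2.64*y^2 - 12.12*y - 3.91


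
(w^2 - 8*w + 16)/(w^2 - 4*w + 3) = (w^2 - 8*w + 16)/(w^2 - 4*w + 3)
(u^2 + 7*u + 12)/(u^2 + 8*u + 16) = (u + 3)/(u + 4)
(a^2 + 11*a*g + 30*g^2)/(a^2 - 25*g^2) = (a + 6*g)/(a - 5*g)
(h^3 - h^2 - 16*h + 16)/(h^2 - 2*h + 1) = (h^2 - 16)/(h - 1)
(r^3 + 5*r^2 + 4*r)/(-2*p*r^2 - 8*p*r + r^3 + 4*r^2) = (-r - 1)/(2*p - r)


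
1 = 1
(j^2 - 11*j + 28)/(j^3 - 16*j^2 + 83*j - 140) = 1/(j - 5)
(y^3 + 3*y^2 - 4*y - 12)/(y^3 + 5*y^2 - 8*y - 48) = (y^3 + 3*y^2 - 4*y - 12)/(y^3 + 5*y^2 - 8*y - 48)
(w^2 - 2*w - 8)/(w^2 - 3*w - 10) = (w - 4)/(w - 5)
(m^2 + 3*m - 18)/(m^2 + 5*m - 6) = (m - 3)/(m - 1)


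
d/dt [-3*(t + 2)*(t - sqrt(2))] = -6*t - 6 + 3*sqrt(2)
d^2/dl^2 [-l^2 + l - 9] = -2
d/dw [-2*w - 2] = -2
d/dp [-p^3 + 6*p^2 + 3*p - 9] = -3*p^2 + 12*p + 3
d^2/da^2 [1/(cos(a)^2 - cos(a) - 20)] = (4*sin(a)^4 - 83*sin(a)^2 - 65*cos(a)/4 - 3*cos(3*a)/4 + 37)/(sin(a)^2 + cos(a) + 19)^3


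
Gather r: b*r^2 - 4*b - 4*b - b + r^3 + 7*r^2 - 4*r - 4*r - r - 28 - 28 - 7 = -9*b + r^3 + r^2*(b + 7) - 9*r - 63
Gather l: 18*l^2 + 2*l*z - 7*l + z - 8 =18*l^2 + l*(2*z - 7) + z - 8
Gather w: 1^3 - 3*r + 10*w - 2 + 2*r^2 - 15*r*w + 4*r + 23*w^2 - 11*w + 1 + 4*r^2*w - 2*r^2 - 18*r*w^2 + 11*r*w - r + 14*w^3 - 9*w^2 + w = 14*w^3 + w^2*(14 - 18*r) + w*(4*r^2 - 4*r)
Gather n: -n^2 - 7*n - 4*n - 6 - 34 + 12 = -n^2 - 11*n - 28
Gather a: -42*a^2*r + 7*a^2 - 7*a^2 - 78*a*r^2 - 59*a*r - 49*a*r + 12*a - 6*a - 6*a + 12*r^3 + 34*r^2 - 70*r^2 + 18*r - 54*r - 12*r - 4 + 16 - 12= -42*a^2*r + a*(-78*r^2 - 108*r) + 12*r^3 - 36*r^2 - 48*r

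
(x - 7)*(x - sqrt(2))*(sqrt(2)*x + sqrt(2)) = sqrt(2)*x^3 - 6*sqrt(2)*x^2 - 2*x^2 - 7*sqrt(2)*x + 12*x + 14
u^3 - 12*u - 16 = (u - 4)*(u + 2)^2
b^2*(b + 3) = b^3 + 3*b^2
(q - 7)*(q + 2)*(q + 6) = q^3 + q^2 - 44*q - 84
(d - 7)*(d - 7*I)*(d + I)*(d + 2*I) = d^4 - 7*d^3 - 4*I*d^3 + 19*d^2 + 28*I*d^2 - 133*d + 14*I*d - 98*I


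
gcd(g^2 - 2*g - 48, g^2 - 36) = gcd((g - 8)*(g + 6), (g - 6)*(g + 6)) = g + 6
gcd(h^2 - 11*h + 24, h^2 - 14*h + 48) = h - 8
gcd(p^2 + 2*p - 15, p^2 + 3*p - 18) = p - 3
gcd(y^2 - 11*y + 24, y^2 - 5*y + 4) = 1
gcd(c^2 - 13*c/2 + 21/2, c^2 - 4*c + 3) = c - 3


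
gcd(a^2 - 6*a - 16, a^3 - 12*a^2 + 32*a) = a - 8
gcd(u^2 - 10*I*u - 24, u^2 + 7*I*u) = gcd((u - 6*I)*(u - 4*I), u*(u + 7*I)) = 1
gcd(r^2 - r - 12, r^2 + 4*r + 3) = r + 3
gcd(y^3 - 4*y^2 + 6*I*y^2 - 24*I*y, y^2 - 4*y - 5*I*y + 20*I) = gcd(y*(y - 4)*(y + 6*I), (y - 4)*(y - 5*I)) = y - 4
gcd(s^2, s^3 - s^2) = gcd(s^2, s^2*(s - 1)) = s^2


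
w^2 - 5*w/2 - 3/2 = (w - 3)*(w + 1/2)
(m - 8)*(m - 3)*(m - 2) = m^3 - 13*m^2 + 46*m - 48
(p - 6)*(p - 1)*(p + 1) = p^3 - 6*p^2 - p + 6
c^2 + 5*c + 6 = (c + 2)*(c + 3)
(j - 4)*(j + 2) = j^2 - 2*j - 8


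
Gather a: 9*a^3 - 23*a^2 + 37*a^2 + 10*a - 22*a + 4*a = 9*a^3 + 14*a^2 - 8*a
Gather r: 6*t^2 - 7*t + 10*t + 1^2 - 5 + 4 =6*t^2 + 3*t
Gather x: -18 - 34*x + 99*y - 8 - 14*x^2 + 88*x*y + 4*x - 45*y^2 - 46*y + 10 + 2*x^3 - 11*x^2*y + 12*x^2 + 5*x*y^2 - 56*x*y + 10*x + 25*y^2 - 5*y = 2*x^3 + x^2*(-11*y - 2) + x*(5*y^2 + 32*y - 20) - 20*y^2 + 48*y - 16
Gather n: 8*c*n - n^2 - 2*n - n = -n^2 + n*(8*c - 3)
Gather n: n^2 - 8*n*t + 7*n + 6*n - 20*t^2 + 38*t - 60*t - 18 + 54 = n^2 + n*(13 - 8*t) - 20*t^2 - 22*t + 36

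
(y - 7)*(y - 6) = y^2 - 13*y + 42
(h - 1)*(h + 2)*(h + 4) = h^3 + 5*h^2 + 2*h - 8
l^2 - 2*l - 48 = (l - 8)*(l + 6)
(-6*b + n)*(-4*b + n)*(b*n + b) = 24*b^3*n + 24*b^3 - 10*b^2*n^2 - 10*b^2*n + b*n^3 + b*n^2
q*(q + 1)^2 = q^3 + 2*q^2 + q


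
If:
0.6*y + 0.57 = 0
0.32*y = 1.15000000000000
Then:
No Solution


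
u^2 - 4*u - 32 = (u - 8)*(u + 4)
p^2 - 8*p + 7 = (p - 7)*(p - 1)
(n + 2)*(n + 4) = n^2 + 6*n + 8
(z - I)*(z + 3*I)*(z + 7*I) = z^3 + 9*I*z^2 - 11*z + 21*I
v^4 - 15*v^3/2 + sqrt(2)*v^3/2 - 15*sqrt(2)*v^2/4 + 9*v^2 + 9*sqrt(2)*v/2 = v*(v - 6)*(v - 3/2)*(v + sqrt(2)/2)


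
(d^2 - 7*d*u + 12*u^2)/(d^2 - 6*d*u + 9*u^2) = (-d + 4*u)/(-d + 3*u)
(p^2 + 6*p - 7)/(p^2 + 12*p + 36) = (p^2 + 6*p - 7)/(p^2 + 12*p + 36)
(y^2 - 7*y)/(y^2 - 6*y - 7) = y/(y + 1)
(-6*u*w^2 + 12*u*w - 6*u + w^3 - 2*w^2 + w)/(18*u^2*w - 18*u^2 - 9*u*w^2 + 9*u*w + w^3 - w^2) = (1 - w)/(3*u - w)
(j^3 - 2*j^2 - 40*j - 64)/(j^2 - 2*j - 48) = (j^2 + 6*j + 8)/(j + 6)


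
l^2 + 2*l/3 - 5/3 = (l - 1)*(l + 5/3)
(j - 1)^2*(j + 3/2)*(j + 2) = j^4 + 3*j^3/2 - 3*j^2 - 5*j/2 + 3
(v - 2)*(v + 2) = v^2 - 4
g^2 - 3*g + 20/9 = (g - 5/3)*(g - 4/3)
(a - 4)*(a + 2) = a^2 - 2*a - 8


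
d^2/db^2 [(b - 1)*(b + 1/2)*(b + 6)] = 6*b + 11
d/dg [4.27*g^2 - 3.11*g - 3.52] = 8.54*g - 3.11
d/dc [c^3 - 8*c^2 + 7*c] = 3*c^2 - 16*c + 7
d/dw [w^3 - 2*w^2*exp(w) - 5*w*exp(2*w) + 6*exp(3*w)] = -2*w^2*exp(w) + 3*w^2 - 10*w*exp(2*w) - 4*w*exp(w) + 18*exp(3*w) - 5*exp(2*w)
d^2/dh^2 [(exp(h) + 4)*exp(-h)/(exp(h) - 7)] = (exp(3*h) + 23*exp(2*h) - 84*exp(h) + 196)*exp(-h)/(exp(3*h) - 21*exp(2*h) + 147*exp(h) - 343)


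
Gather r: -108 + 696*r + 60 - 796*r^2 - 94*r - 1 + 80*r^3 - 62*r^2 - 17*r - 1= 80*r^3 - 858*r^2 + 585*r - 50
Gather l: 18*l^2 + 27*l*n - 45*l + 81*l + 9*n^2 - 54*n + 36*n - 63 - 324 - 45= 18*l^2 + l*(27*n + 36) + 9*n^2 - 18*n - 432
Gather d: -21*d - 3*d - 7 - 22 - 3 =-24*d - 32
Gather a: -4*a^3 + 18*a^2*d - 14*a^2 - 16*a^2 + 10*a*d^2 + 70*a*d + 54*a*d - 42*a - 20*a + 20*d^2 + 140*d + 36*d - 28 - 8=-4*a^3 + a^2*(18*d - 30) + a*(10*d^2 + 124*d - 62) + 20*d^2 + 176*d - 36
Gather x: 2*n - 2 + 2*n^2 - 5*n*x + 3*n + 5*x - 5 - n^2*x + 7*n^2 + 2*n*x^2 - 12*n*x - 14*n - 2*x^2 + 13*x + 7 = 9*n^2 - 9*n + x^2*(2*n - 2) + x*(-n^2 - 17*n + 18)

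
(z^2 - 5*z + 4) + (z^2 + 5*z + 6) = 2*z^2 + 10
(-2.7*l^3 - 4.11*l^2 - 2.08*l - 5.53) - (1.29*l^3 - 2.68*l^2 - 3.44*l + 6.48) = -3.99*l^3 - 1.43*l^2 + 1.36*l - 12.01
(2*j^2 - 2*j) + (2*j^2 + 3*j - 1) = 4*j^2 + j - 1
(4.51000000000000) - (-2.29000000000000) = 6.80000000000000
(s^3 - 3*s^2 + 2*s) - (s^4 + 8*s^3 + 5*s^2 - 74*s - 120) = -s^4 - 7*s^3 - 8*s^2 + 76*s + 120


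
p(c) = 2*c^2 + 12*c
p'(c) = 4*c + 12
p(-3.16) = -17.95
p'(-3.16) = -0.64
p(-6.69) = 9.23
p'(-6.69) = -14.76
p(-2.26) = -16.90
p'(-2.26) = 2.96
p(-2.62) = -17.71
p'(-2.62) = 1.52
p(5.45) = 124.80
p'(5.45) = 33.80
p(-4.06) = -15.75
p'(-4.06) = -4.24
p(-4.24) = -14.92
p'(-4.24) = -4.96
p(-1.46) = -13.26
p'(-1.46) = 6.16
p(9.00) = 270.00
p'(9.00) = 48.00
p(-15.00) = 270.00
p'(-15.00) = -48.00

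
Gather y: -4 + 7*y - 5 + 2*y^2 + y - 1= 2*y^2 + 8*y - 10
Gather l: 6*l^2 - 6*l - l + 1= 6*l^2 - 7*l + 1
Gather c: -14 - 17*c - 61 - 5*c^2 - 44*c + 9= -5*c^2 - 61*c - 66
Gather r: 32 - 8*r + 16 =48 - 8*r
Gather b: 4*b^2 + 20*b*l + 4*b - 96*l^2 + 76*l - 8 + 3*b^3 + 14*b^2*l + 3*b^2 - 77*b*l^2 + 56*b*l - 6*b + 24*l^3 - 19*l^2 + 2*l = 3*b^3 + b^2*(14*l + 7) + b*(-77*l^2 + 76*l - 2) + 24*l^3 - 115*l^2 + 78*l - 8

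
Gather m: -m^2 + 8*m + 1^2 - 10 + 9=-m^2 + 8*m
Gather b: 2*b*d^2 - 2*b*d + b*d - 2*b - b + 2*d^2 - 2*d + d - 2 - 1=b*(2*d^2 - d - 3) + 2*d^2 - d - 3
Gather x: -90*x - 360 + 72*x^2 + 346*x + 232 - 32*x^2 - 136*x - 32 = 40*x^2 + 120*x - 160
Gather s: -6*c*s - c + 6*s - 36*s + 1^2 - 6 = -c + s*(-6*c - 30) - 5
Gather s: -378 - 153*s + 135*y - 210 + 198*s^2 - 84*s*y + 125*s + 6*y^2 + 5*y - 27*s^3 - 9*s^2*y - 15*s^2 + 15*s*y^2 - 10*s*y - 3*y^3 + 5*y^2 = -27*s^3 + s^2*(183 - 9*y) + s*(15*y^2 - 94*y - 28) - 3*y^3 + 11*y^2 + 140*y - 588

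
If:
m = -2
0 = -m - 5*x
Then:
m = -2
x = 2/5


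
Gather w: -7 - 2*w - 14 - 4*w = -6*w - 21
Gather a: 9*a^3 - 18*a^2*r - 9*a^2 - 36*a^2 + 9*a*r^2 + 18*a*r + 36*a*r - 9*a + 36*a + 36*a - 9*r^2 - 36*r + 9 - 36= 9*a^3 + a^2*(-18*r - 45) + a*(9*r^2 + 54*r + 63) - 9*r^2 - 36*r - 27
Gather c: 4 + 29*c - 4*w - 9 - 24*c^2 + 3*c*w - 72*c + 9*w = -24*c^2 + c*(3*w - 43) + 5*w - 5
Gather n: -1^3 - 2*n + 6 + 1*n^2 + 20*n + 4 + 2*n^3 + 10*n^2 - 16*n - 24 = 2*n^3 + 11*n^2 + 2*n - 15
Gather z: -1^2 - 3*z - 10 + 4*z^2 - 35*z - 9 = 4*z^2 - 38*z - 20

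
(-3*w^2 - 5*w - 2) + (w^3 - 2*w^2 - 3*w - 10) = w^3 - 5*w^2 - 8*w - 12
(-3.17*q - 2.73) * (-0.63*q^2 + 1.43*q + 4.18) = 1.9971*q^3 - 2.8132*q^2 - 17.1545*q - 11.4114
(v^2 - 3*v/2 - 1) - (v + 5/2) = v^2 - 5*v/2 - 7/2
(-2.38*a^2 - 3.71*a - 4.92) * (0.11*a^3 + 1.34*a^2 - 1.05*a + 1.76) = -0.2618*a^5 - 3.5973*a^4 - 3.0136*a^3 - 6.8861*a^2 - 1.3636*a - 8.6592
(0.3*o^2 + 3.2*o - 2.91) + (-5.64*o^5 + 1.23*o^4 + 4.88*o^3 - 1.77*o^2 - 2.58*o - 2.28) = -5.64*o^5 + 1.23*o^4 + 4.88*o^3 - 1.47*o^2 + 0.62*o - 5.19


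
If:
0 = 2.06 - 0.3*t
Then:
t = 6.87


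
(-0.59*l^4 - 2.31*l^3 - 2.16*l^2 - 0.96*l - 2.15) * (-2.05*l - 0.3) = 1.2095*l^5 + 4.9125*l^4 + 5.121*l^3 + 2.616*l^2 + 4.6955*l + 0.645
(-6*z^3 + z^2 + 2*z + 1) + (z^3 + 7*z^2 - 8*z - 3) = -5*z^3 + 8*z^2 - 6*z - 2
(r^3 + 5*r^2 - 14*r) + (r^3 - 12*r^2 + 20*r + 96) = 2*r^3 - 7*r^2 + 6*r + 96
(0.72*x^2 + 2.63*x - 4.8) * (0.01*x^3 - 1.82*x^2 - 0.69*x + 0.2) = 0.0072*x^5 - 1.2841*x^4 - 5.3314*x^3 + 7.0653*x^2 + 3.838*x - 0.96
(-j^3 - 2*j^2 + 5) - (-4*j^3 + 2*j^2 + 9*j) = 3*j^3 - 4*j^2 - 9*j + 5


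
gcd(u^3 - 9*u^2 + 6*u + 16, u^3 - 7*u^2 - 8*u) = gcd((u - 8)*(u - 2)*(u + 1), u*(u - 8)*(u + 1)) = u^2 - 7*u - 8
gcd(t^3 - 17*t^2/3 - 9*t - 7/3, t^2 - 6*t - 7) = t^2 - 6*t - 7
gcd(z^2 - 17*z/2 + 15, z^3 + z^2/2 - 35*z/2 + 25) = z - 5/2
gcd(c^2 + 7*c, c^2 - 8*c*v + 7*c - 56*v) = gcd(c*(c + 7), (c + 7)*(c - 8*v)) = c + 7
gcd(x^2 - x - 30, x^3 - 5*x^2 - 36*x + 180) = x - 6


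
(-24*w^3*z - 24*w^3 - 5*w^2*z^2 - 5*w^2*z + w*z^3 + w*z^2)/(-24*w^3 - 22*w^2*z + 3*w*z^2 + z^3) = w*(24*w^2*z + 24*w^2 + 5*w*z^2 + 5*w*z - z^3 - z^2)/(24*w^3 + 22*w^2*z - 3*w*z^2 - z^3)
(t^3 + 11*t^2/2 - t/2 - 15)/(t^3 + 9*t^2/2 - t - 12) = (t + 5)/(t + 4)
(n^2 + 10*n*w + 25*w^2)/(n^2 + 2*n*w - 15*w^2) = (-n - 5*w)/(-n + 3*w)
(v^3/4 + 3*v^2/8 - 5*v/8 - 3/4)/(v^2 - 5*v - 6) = (2*v^2 + v - 6)/(8*(v - 6))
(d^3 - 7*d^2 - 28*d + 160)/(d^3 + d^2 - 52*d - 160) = (d - 4)/(d + 4)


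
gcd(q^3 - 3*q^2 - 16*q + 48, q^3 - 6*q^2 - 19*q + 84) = q^2 + q - 12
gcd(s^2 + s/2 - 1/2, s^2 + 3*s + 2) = s + 1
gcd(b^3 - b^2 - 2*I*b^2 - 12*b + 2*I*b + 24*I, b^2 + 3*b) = b + 3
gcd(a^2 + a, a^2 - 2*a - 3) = a + 1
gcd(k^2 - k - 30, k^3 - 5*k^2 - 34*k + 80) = k + 5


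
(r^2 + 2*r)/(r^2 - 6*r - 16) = r/(r - 8)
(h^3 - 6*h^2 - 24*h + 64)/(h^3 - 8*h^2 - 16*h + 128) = (h - 2)/(h - 4)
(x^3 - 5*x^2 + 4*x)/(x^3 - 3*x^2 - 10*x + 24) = x*(x - 1)/(x^2 + x - 6)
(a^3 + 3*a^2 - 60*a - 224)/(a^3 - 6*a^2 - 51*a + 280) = (a + 4)/(a - 5)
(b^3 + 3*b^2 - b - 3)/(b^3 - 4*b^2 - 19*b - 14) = (b^2 + 2*b - 3)/(b^2 - 5*b - 14)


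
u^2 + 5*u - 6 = (u - 1)*(u + 6)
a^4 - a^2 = a^2*(a - 1)*(a + 1)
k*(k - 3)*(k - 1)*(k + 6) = k^4 + 2*k^3 - 21*k^2 + 18*k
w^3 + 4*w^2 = w^2*(w + 4)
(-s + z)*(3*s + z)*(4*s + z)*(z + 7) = -12*s^3*z - 84*s^3 + 5*s^2*z^2 + 35*s^2*z + 6*s*z^3 + 42*s*z^2 + z^4 + 7*z^3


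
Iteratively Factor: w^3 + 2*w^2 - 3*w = (w)*(w^2 + 2*w - 3) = w*(w + 3)*(w - 1)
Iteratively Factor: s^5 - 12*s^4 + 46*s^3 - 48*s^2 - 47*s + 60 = (s - 5)*(s^4 - 7*s^3 + 11*s^2 + 7*s - 12) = (s - 5)*(s - 1)*(s^3 - 6*s^2 + 5*s + 12) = (s - 5)*(s - 4)*(s - 1)*(s^2 - 2*s - 3) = (s - 5)*(s - 4)*(s - 1)*(s + 1)*(s - 3)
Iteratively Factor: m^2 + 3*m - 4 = (m - 1)*(m + 4)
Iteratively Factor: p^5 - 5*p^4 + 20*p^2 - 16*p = (p + 2)*(p^4 - 7*p^3 + 14*p^2 - 8*p) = (p - 4)*(p + 2)*(p^3 - 3*p^2 + 2*p) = (p - 4)*(p - 2)*(p + 2)*(p^2 - p) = p*(p - 4)*(p - 2)*(p + 2)*(p - 1)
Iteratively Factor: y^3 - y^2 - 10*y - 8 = (y + 2)*(y^2 - 3*y - 4) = (y - 4)*(y + 2)*(y + 1)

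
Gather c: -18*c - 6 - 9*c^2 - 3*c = -9*c^2 - 21*c - 6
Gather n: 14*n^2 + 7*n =14*n^2 + 7*n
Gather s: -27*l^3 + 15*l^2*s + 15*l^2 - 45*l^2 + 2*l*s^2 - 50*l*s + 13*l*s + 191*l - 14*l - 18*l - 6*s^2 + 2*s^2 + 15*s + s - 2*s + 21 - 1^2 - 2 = -27*l^3 - 30*l^2 + 159*l + s^2*(2*l - 4) + s*(15*l^2 - 37*l + 14) + 18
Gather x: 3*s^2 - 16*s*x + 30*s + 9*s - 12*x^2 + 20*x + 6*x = 3*s^2 + 39*s - 12*x^2 + x*(26 - 16*s)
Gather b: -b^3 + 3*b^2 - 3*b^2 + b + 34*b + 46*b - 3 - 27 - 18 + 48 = -b^3 + 81*b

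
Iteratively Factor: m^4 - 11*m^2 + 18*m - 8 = (m - 1)*(m^3 + m^2 - 10*m + 8) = (m - 1)*(m + 4)*(m^2 - 3*m + 2) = (m - 1)^2*(m + 4)*(m - 2)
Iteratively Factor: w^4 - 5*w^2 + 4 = (w - 2)*(w^3 + 2*w^2 - w - 2) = (w - 2)*(w - 1)*(w^2 + 3*w + 2) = (w - 2)*(w - 1)*(w + 2)*(w + 1)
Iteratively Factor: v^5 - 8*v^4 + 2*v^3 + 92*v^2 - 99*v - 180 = (v + 3)*(v^4 - 11*v^3 + 35*v^2 - 13*v - 60) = (v - 4)*(v + 3)*(v^3 - 7*v^2 + 7*v + 15) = (v - 4)*(v + 1)*(v + 3)*(v^2 - 8*v + 15) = (v - 4)*(v - 3)*(v + 1)*(v + 3)*(v - 5)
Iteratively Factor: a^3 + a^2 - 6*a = (a)*(a^2 + a - 6) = a*(a - 2)*(a + 3)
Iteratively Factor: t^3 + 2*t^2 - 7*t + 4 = (t - 1)*(t^2 + 3*t - 4) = (t - 1)^2*(t + 4)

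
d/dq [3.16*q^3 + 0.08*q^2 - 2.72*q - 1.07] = 9.48*q^2 + 0.16*q - 2.72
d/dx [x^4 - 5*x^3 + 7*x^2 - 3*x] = 4*x^3 - 15*x^2 + 14*x - 3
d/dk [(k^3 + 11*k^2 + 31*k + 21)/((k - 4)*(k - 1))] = (k^4 - 10*k^3 - 74*k^2 + 46*k + 229)/(k^4 - 10*k^3 + 33*k^2 - 40*k + 16)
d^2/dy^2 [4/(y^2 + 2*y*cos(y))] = 8*(y*(y + 2*cos(y))*(y*cos(y) + 2*sin(y) - 1) + 4*(-y*sin(y) + y + cos(y))^2)/(y^3*(y + 2*cos(y))^3)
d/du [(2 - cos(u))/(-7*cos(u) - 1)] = -15*sin(u)/(7*cos(u) + 1)^2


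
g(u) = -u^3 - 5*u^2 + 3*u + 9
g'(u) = -3*u^2 - 10*u + 3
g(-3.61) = -19.94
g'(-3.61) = 0.00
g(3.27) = -69.62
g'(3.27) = -61.78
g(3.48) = -83.26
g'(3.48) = -68.13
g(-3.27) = -19.31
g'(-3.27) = 3.62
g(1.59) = -2.89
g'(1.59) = -20.48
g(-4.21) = -17.63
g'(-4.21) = -8.07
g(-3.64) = -19.94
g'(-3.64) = -0.35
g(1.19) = 3.80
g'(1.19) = -13.15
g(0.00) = 9.00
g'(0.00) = 3.00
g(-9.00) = 306.00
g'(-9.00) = -150.00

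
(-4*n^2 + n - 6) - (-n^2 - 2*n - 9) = -3*n^2 + 3*n + 3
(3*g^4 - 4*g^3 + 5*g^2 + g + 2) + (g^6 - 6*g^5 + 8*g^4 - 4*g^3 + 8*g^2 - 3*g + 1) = g^6 - 6*g^5 + 11*g^4 - 8*g^3 + 13*g^2 - 2*g + 3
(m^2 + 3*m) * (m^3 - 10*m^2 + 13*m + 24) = m^5 - 7*m^4 - 17*m^3 + 63*m^2 + 72*m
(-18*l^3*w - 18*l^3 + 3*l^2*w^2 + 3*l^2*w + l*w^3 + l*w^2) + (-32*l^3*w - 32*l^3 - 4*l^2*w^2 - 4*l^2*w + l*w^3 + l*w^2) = -50*l^3*w - 50*l^3 - l^2*w^2 - l^2*w + 2*l*w^3 + 2*l*w^2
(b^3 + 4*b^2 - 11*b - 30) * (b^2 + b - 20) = b^5 + 5*b^4 - 27*b^3 - 121*b^2 + 190*b + 600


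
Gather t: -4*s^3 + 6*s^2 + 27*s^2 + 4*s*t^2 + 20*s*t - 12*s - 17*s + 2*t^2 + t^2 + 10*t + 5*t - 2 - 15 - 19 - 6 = -4*s^3 + 33*s^2 - 29*s + t^2*(4*s + 3) + t*(20*s + 15) - 42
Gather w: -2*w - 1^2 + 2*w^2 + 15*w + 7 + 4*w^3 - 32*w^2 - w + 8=4*w^3 - 30*w^2 + 12*w + 14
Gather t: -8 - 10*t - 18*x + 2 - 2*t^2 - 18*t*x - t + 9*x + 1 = -2*t^2 + t*(-18*x - 11) - 9*x - 5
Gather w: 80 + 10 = 90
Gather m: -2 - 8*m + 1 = -8*m - 1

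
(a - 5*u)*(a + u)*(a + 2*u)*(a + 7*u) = a^4 + 5*a^3*u - 27*a^2*u^2 - 101*a*u^3 - 70*u^4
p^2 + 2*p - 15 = (p - 3)*(p + 5)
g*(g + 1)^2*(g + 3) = g^4 + 5*g^3 + 7*g^2 + 3*g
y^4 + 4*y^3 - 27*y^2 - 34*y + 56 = (y - 4)*(y - 1)*(y + 2)*(y + 7)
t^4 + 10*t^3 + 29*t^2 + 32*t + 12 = (t + 1)^2*(t + 2)*(t + 6)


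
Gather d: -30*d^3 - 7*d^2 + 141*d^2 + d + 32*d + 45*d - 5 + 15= -30*d^3 + 134*d^2 + 78*d + 10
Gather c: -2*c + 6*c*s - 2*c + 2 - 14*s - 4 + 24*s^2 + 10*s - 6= c*(6*s - 4) + 24*s^2 - 4*s - 8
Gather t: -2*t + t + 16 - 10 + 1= 7 - t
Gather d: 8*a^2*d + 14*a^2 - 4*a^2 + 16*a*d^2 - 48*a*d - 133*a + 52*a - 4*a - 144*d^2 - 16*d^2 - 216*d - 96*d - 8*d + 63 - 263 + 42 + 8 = 10*a^2 - 85*a + d^2*(16*a - 160) + d*(8*a^2 - 48*a - 320) - 150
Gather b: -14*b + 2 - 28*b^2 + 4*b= -28*b^2 - 10*b + 2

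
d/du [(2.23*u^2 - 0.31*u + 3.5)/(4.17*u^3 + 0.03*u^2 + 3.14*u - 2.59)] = (-9.2991*u^4 + 2.5854*u^3 - 36.7735*u^2 - 11.7614*u - 10.1871)/(17.3889*u^6 + 0.2502*u^5 + 26.1885*u^4 - 21.4122*u^3 + 9.7042*u^2 - 16.2652*u + 6.7081)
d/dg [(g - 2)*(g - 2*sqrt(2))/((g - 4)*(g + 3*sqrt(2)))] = (-(g - 4)*(g - 2)*(g - 2*sqrt(2)) + 2*(g - 4)*(g + 3*sqrt(2))*(g - sqrt(2) - 1) - (g - 2)*(g - 2*sqrt(2))*(g + 3*sqrt(2)))/((g - 4)^2*(g + 3*sqrt(2))^2)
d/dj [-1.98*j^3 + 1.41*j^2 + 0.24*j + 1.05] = -5.94*j^2 + 2.82*j + 0.24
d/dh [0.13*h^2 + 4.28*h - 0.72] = 0.26*h + 4.28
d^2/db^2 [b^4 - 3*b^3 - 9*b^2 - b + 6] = 12*b^2 - 18*b - 18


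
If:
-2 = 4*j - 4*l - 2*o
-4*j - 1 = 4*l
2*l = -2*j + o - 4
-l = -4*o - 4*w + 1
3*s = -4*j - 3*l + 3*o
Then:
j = 1/2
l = -3/4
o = 7/2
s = 43/12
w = -55/16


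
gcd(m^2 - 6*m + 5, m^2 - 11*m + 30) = m - 5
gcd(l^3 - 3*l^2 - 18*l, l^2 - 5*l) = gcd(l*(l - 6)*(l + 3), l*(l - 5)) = l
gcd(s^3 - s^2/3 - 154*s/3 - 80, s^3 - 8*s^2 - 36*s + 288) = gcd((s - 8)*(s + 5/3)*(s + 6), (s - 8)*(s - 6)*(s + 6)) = s^2 - 2*s - 48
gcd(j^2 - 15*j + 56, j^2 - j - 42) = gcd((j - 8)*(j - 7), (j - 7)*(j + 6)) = j - 7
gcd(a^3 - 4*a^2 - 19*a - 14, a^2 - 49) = a - 7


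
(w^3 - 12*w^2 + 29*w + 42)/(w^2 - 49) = (w^2 - 5*w - 6)/(w + 7)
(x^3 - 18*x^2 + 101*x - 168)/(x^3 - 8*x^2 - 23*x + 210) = (x^2 - 11*x + 24)/(x^2 - x - 30)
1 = 1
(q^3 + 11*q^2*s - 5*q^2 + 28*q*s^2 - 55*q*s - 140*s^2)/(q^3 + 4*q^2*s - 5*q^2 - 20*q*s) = (q + 7*s)/q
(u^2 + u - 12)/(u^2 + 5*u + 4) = (u - 3)/(u + 1)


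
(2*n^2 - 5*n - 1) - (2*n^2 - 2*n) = -3*n - 1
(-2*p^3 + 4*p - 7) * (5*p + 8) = -10*p^4 - 16*p^3 + 20*p^2 - 3*p - 56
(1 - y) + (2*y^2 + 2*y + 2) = 2*y^2 + y + 3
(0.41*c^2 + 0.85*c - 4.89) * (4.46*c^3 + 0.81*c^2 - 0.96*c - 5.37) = 1.8286*c^5 + 4.1231*c^4 - 21.5145*c^3 - 6.9786*c^2 + 0.1299*c + 26.2593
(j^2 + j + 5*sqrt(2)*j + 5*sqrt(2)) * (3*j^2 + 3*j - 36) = 3*j^4 + 6*j^3 + 15*sqrt(2)*j^3 - 33*j^2 + 30*sqrt(2)*j^2 - 165*sqrt(2)*j - 36*j - 180*sqrt(2)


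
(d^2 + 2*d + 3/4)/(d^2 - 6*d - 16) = (d^2 + 2*d + 3/4)/(d^2 - 6*d - 16)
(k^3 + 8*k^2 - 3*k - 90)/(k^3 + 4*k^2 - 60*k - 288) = (k^2 + 2*k - 15)/(k^2 - 2*k - 48)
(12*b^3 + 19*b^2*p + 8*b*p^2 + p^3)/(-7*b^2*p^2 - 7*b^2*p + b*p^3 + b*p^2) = (12*b^3 + 19*b^2*p + 8*b*p^2 + p^3)/(b*p*(-7*b*p - 7*b + p^2 + p))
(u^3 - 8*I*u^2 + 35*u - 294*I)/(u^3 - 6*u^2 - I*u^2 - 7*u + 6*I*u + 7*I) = (u^3 - 8*I*u^2 + 35*u - 294*I)/(u^3 - u^2*(6 + I) + u*(-7 + 6*I) + 7*I)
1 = 1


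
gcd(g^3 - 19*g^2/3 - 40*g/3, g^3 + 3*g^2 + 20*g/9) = g^2 + 5*g/3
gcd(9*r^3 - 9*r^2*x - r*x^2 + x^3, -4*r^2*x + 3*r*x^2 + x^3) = -r + x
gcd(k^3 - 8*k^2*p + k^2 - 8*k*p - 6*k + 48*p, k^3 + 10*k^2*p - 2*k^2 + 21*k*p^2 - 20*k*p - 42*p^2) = k - 2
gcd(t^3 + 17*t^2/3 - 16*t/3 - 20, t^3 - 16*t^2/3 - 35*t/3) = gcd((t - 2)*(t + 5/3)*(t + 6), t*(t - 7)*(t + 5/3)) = t + 5/3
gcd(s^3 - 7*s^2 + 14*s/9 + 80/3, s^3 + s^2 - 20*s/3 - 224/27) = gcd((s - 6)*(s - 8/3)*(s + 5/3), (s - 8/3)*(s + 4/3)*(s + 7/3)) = s - 8/3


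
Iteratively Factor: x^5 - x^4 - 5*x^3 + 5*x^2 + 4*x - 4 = (x - 1)*(x^4 - 5*x^2 + 4) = (x - 1)*(x + 2)*(x^3 - 2*x^2 - x + 2) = (x - 1)^2*(x + 2)*(x^2 - x - 2) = (x - 1)^2*(x + 1)*(x + 2)*(x - 2)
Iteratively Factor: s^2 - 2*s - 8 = (s + 2)*(s - 4)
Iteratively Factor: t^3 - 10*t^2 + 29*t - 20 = (t - 1)*(t^2 - 9*t + 20) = (t - 5)*(t - 1)*(t - 4)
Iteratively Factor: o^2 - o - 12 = (o - 4)*(o + 3)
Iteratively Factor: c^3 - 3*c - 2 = (c - 2)*(c^2 + 2*c + 1) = (c - 2)*(c + 1)*(c + 1)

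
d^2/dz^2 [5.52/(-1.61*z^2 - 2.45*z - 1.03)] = (28.616784*z^2 + 43.54728*z - 5.52*(3.22*z + 2.45)*(6.44*z + 4.9) + 18.307632)/(1.61*z^2 + 2.45*z + 1.03)^3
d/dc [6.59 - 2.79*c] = -2.79000000000000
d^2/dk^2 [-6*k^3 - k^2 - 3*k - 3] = -36*k - 2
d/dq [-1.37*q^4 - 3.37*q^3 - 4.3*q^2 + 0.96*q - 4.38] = -5.48*q^3 - 10.11*q^2 - 8.6*q + 0.96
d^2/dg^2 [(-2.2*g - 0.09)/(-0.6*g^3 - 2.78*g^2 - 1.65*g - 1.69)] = (4.752*g^5 + 22.4064*g^4 + 32.05088*g^3 - 22.061664*g^2 - 60.08682*g - 12.625026)/(0.216*g^9 + 3.0024*g^8 + 15.69312*g^7 + 39.823352*g^6 + 60.0696*g^5 + 71.927238*g^4 + 56.145285*g^3 + 37.622949*g^2 + 14.137695*g + 4.826809)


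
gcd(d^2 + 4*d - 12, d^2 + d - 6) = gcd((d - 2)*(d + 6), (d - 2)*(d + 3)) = d - 2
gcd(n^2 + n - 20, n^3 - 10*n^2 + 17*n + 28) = n - 4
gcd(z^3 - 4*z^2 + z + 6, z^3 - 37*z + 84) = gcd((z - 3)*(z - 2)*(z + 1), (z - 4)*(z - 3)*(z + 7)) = z - 3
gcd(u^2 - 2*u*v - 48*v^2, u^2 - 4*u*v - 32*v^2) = u - 8*v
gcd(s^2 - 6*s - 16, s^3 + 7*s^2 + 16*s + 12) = s + 2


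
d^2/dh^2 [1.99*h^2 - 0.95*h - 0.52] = 3.98000000000000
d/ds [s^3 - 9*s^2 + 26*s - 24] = 3*s^2 - 18*s + 26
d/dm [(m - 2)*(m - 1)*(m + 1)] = 3*m^2 - 4*m - 1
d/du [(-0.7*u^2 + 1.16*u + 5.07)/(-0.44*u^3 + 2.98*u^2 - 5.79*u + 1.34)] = (-0.308*u^4 + 1.0208*u^3 + 7.2886*u^2 - 32.0932*u + 30.9097)/(0.1936*u^6 - 2.6224*u^5 + 13.9756*u^4 - 35.6876*u^3 + 41.5105*u^2 - 15.5172*u + 1.7956)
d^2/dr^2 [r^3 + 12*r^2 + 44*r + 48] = 6*r + 24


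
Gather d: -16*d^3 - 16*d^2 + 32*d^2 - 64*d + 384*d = -16*d^3 + 16*d^2 + 320*d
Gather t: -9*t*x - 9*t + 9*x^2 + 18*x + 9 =t*(-9*x - 9) + 9*x^2 + 18*x + 9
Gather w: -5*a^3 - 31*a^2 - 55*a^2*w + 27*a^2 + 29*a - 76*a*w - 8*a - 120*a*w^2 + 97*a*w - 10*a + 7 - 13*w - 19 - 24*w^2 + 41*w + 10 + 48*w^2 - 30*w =-5*a^3 - 4*a^2 + 11*a + w^2*(24 - 120*a) + w*(-55*a^2 + 21*a - 2) - 2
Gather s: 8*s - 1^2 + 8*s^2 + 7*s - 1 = 8*s^2 + 15*s - 2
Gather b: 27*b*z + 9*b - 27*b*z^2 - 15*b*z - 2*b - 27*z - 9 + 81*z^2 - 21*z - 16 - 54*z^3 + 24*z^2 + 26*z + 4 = b*(-27*z^2 + 12*z + 7) - 54*z^3 + 105*z^2 - 22*z - 21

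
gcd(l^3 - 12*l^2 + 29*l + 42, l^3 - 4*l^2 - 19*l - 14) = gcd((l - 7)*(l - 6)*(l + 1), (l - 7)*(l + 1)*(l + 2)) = l^2 - 6*l - 7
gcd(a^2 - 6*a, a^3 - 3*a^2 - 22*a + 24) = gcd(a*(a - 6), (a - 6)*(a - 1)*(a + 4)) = a - 6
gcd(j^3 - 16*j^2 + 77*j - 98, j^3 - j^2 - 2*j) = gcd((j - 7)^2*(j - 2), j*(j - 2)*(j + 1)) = j - 2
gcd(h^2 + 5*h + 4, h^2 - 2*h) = 1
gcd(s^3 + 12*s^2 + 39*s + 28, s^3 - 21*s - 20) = s^2 + 5*s + 4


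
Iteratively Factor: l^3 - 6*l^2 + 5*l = (l)*(l^2 - 6*l + 5) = l*(l - 5)*(l - 1)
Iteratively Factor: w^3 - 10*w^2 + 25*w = (w - 5)*(w^2 - 5*w) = (w - 5)^2*(w)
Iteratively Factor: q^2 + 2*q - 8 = (q + 4)*(q - 2)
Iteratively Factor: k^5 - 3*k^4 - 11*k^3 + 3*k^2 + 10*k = (k)*(k^4 - 3*k^3 - 11*k^2 + 3*k + 10) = k*(k + 1)*(k^3 - 4*k^2 - 7*k + 10) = k*(k + 1)*(k + 2)*(k^2 - 6*k + 5) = k*(k - 1)*(k + 1)*(k + 2)*(k - 5)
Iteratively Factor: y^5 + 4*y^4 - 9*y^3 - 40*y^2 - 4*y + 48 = (y + 4)*(y^4 - 9*y^2 - 4*y + 12) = (y - 3)*(y + 4)*(y^3 + 3*y^2 - 4) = (y - 3)*(y + 2)*(y + 4)*(y^2 + y - 2) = (y - 3)*(y + 2)^2*(y + 4)*(y - 1)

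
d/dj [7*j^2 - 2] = 14*j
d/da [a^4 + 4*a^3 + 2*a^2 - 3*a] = 4*a^3 + 12*a^2 + 4*a - 3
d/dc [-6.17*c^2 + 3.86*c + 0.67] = 3.86 - 12.34*c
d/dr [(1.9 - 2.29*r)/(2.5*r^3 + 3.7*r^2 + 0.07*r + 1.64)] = (11.45*r^3 - 5.777*r^2 - 14.06*r - 3.8886)/(6.25*r^6 + 18.5*r^5 + 14.04*r^4 + 8.718*r^3 + 12.1409*r^2 + 0.2296*r + 2.6896)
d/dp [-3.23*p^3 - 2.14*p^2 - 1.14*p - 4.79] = -9.69*p^2 - 4.28*p - 1.14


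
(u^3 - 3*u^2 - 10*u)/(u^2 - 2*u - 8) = u*(u - 5)/(u - 4)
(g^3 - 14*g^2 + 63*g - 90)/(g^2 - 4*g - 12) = (g^2 - 8*g + 15)/(g + 2)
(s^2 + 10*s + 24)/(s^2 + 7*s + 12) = (s + 6)/(s + 3)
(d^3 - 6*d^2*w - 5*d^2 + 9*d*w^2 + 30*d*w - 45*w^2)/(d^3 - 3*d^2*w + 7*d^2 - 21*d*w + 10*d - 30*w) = (d^2 - 3*d*w - 5*d + 15*w)/(d^2 + 7*d + 10)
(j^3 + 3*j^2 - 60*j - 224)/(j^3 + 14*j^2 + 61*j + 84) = (j - 8)/(j + 3)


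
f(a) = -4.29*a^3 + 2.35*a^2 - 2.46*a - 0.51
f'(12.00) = -1799.34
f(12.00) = -7104.75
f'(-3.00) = -132.39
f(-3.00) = 143.85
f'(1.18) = -14.83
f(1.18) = -7.19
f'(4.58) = -250.90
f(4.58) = -374.63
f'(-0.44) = -7.02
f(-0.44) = 1.39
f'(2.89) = -96.37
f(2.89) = -91.54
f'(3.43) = -137.75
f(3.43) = -154.42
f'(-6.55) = -585.40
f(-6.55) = 1321.96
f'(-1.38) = -33.46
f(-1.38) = 18.63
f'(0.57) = -3.96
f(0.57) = -1.94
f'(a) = -12.87*a^2 + 4.7*a - 2.46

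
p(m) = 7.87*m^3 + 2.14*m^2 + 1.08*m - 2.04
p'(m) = 23.61*m^2 + 4.28*m + 1.08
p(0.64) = 1.59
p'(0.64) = 13.49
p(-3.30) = -265.12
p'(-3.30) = 244.07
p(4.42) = 724.12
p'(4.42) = 481.25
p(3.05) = 244.45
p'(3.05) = 233.77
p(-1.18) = -13.27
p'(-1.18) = 28.90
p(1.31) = 20.74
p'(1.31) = 47.20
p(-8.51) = -4706.49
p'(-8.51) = 1674.50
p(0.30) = -1.31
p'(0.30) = 4.49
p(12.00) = 13918.44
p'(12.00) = 3452.28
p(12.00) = 13918.44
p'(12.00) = 3452.28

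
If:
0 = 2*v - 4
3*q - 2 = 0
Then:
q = 2/3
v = 2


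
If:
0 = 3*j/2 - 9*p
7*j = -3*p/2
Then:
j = 0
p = 0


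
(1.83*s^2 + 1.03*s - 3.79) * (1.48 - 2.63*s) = -4.8129*s^3 - 0.000499999999999723*s^2 + 11.4921*s - 5.6092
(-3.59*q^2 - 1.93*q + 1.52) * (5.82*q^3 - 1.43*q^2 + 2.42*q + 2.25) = -20.8938*q^5 - 6.0989*q^4 + 2.9185*q^3 - 14.9217*q^2 - 0.6641*q + 3.42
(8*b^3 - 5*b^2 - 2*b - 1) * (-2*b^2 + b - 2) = -16*b^5 + 18*b^4 - 17*b^3 + 10*b^2 + 3*b + 2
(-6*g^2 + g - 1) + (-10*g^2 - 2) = -16*g^2 + g - 3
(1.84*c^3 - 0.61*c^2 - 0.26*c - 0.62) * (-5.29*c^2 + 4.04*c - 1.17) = -9.7336*c^5 + 10.6605*c^4 - 3.2418*c^3 + 2.9431*c^2 - 2.2006*c + 0.7254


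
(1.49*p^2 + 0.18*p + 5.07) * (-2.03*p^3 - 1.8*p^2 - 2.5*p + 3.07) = -3.0247*p^5 - 3.0474*p^4 - 14.3411*p^3 - 5.0017*p^2 - 12.1224*p + 15.5649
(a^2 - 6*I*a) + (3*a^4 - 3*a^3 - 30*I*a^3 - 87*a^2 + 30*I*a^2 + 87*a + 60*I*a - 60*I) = 3*a^4 - 3*a^3 - 30*I*a^3 - 86*a^2 + 30*I*a^2 + 87*a + 54*I*a - 60*I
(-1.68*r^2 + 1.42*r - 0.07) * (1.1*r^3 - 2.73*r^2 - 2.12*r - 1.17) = -1.848*r^5 + 6.1484*r^4 - 0.392*r^3 - 0.8537*r^2 - 1.513*r + 0.0819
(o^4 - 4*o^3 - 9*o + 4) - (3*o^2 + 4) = o^4 - 4*o^3 - 3*o^2 - 9*o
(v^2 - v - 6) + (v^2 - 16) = 2*v^2 - v - 22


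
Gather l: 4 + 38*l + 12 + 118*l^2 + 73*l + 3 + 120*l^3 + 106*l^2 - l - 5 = 120*l^3 + 224*l^2 + 110*l + 14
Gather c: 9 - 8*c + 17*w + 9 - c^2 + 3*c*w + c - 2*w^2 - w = -c^2 + c*(3*w - 7) - 2*w^2 + 16*w + 18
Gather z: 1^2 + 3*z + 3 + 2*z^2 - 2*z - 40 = 2*z^2 + z - 36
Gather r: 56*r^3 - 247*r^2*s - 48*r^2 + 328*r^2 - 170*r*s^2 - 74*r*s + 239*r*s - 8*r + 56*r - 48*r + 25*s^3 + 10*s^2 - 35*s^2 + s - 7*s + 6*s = 56*r^3 + r^2*(280 - 247*s) + r*(-170*s^2 + 165*s) + 25*s^3 - 25*s^2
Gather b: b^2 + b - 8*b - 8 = b^2 - 7*b - 8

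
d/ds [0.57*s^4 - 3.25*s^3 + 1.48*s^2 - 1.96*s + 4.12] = 2.28*s^3 - 9.75*s^2 + 2.96*s - 1.96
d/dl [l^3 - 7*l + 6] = 3*l^2 - 7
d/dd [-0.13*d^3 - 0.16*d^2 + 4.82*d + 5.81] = -0.39*d^2 - 0.32*d + 4.82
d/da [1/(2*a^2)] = -1/a^3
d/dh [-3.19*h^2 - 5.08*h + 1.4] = -6.38*h - 5.08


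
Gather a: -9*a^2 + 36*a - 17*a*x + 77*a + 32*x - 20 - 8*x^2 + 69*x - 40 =-9*a^2 + a*(113 - 17*x) - 8*x^2 + 101*x - 60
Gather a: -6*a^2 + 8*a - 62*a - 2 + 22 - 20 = -6*a^2 - 54*a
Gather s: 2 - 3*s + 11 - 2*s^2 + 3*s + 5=18 - 2*s^2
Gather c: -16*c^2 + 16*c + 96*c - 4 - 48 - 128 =-16*c^2 + 112*c - 180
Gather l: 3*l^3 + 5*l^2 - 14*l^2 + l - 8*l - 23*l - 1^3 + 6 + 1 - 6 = 3*l^3 - 9*l^2 - 30*l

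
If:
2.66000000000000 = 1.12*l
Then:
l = 2.38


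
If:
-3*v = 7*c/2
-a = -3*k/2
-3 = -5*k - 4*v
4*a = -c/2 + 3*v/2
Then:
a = 81/314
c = -72/157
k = 27/157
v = 84/157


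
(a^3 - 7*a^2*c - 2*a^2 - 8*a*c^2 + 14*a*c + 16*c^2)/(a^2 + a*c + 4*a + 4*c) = (a^2 - 8*a*c - 2*a + 16*c)/(a + 4)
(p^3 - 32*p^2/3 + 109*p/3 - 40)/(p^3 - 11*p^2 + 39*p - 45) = (p - 8/3)/(p - 3)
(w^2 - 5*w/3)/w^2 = (w - 5/3)/w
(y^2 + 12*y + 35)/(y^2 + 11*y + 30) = (y + 7)/(y + 6)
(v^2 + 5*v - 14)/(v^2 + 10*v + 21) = (v - 2)/(v + 3)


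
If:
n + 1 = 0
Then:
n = -1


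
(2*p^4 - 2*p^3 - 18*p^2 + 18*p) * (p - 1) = 2*p^5 - 4*p^4 - 16*p^3 + 36*p^2 - 18*p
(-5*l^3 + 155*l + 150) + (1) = -5*l^3 + 155*l + 151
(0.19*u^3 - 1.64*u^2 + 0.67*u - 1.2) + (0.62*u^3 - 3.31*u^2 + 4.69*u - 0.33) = 0.81*u^3 - 4.95*u^2 + 5.36*u - 1.53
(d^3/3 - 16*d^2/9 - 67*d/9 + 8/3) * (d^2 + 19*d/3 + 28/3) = d^5/3 + d^4/3 - 421*d^3/27 - 1649*d^2/27 - 1420*d/27 + 224/9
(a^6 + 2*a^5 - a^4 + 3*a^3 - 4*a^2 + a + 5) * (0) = 0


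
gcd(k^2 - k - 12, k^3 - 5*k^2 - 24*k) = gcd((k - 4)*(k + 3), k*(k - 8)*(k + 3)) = k + 3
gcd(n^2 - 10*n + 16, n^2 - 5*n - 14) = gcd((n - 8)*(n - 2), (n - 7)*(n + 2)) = 1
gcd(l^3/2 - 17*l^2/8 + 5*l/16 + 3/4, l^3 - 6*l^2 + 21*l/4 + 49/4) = 1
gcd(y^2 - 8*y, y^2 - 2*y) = y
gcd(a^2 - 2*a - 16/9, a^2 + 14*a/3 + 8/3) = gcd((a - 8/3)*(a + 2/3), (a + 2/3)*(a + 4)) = a + 2/3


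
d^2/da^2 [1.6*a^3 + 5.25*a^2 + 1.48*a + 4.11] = 9.6*a + 10.5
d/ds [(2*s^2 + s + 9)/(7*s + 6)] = (14*s^2 + 24*s - 57)/(49*s^2 + 84*s + 36)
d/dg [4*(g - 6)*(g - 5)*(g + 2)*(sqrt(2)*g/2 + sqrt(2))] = sqrt(2)*(8*g^3 - 42*g^2 - 40*g + 152)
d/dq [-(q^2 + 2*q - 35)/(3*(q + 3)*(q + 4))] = (-5*q^2 - 94*q - 269)/(3*(q^4 + 14*q^3 + 73*q^2 + 168*q + 144))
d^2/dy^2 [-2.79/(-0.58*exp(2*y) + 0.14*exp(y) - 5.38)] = ((0.3906 - 6.4728*exp(y))*(0.58*exp(2*y) - 0.14*exp(y) + 5.38) + 2.79*(1.16*exp(y) - 0.14)*(2.32*exp(y) - 0.28)*exp(y))*exp(y)/(0.58*exp(2*y) - 0.14*exp(y) + 5.38)^3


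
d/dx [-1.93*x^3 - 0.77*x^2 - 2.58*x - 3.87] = -5.79*x^2 - 1.54*x - 2.58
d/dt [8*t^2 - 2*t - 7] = 16*t - 2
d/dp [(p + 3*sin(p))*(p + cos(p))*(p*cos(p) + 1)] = -(p + 3*sin(p))*(p + cos(p))*(p*sin(p) - cos(p)) - (p + 3*sin(p))*(p*cos(p) + 1)*(sin(p) - 1) + (p + cos(p))*(p*cos(p) + 1)*(3*cos(p) + 1)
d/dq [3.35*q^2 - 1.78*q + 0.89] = 6.7*q - 1.78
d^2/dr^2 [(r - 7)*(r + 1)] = 2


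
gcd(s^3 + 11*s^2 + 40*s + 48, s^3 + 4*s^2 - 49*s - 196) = s + 4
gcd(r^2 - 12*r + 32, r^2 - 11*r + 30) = 1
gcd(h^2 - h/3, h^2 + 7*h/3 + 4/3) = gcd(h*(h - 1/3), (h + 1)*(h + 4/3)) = 1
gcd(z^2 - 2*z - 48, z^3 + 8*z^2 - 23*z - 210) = z + 6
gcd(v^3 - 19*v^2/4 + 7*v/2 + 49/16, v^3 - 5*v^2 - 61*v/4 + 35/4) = 1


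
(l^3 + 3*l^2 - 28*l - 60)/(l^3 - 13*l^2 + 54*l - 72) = (l^3 + 3*l^2 - 28*l - 60)/(l^3 - 13*l^2 + 54*l - 72)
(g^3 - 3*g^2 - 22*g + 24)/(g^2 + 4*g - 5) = (g^2 - 2*g - 24)/(g + 5)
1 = 1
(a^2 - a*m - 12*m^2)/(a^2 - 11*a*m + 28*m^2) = (a + 3*m)/(a - 7*m)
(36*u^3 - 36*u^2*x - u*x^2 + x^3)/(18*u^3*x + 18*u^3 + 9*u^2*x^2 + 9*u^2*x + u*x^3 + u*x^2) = (6*u^2 - 7*u*x + x^2)/(u*(3*u*x + 3*u + x^2 + x))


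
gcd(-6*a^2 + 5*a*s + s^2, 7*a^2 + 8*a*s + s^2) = 1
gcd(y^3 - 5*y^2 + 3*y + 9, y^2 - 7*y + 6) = 1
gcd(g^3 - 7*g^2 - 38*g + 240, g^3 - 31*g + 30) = g^2 + g - 30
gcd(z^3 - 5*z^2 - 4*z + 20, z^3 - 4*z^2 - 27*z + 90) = 1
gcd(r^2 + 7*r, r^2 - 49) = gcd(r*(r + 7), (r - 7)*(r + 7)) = r + 7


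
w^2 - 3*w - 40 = (w - 8)*(w + 5)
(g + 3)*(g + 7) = g^2 + 10*g + 21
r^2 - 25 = (r - 5)*(r + 5)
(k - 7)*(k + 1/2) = k^2 - 13*k/2 - 7/2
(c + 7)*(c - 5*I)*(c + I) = c^3 + 7*c^2 - 4*I*c^2 + 5*c - 28*I*c + 35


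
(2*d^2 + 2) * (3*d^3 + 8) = 6*d^5 + 6*d^3 + 16*d^2 + 16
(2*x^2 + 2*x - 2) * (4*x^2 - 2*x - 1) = 8*x^4 + 4*x^3 - 14*x^2 + 2*x + 2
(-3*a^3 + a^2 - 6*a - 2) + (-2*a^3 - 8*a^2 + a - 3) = -5*a^3 - 7*a^2 - 5*a - 5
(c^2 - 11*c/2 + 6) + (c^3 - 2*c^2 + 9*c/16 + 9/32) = c^3 - c^2 - 79*c/16 + 201/32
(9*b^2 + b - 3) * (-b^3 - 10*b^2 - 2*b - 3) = -9*b^5 - 91*b^4 - 25*b^3 + b^2 + 3*b + 9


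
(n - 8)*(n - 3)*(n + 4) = n^3 - 7*n^2 - 20*n + 96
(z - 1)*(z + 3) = z^2 + 2*z - 3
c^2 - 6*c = c*(c - 6)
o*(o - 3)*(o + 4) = o^3 + o^2 - 12*o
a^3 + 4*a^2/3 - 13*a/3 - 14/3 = (a - 2)*(a + 1)*(a + 7/3)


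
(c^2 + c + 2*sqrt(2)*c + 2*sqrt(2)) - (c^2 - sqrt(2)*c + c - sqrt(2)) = 3*sqrt(2)*c + 3*sqrt(2)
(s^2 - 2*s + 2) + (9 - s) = s^2 - 3*s + 11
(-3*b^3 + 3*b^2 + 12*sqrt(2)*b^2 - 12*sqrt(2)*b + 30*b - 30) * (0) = 0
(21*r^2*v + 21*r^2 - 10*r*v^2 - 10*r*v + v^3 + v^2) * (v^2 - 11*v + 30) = 21*r^2*v^3 - 210*r^2*v^2 + 399*r^2*v + 630*r^2 - 10*r*v^4 + 100*r*v^3 - 190*r*v^2 - 300*r*v + v^5 - 10*v^4 + 19*v^3 + 30*v^2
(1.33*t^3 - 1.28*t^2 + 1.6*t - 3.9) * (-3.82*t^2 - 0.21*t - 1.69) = -5.0806*t^5 + 4.6103*t^4 - 8.0909*t^3 + 16.7252*t^2 - 1.885*t + 6.591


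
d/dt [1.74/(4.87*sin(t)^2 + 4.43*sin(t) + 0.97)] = -(16.9476*sin(t) + 7.7082)*cos(t)/(4.87*sin(t)^2 + 4.43*sin(t) + 0.97)^2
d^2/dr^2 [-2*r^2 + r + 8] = -4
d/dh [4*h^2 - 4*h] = 8*h - 4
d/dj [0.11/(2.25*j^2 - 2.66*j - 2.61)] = (0.2926 - 0.495*j)/(-2.25*j^2 + 2.66*j + 2.61)^2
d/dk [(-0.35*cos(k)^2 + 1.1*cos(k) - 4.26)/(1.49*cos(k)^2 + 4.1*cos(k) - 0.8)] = (3.074*cos(k)^2 - 13.2548*cos(k) - 16.586)*sin(k)/(2.2201*cos(k)^4 + 12.218*cos(k)^3 + 14.426*cos(k)^2 - 6.56*cos(k) + 0.64)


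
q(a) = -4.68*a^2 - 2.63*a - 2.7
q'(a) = -9.36*a - 2.63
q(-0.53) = -2.62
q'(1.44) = -16.11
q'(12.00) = -114.95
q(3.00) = -52.71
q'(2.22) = -23.41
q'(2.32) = -24.35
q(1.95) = -25.62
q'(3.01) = -30.80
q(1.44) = -16.19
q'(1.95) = -20.88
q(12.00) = -708.18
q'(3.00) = -30.71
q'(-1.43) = 10.75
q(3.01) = -53.02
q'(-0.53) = 2.33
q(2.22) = -31.60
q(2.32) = -33.99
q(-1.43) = -8.51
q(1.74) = -21.45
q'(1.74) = -18.92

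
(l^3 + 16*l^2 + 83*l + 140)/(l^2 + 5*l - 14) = (l^2 + 9*l + 20)/(l - 2)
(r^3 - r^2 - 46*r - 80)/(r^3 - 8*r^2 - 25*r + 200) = (r + 2)/(r - 5)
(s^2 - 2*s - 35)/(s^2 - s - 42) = (s + 5)/(s + 6)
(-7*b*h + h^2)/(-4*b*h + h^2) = (7*b - h)/(4*b - h)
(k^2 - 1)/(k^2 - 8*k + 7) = (k + 1)/(k - 7)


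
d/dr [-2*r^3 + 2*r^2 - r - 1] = -6*r^2 + 4*r - 1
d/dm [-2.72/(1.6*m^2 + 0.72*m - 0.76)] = (8.704*m + 1.9584)/(1.6*m^2 + 0.72*m - 0.76)^2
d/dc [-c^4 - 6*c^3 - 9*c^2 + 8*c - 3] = -4*c^3 - 18*c^2 - 18*c + 8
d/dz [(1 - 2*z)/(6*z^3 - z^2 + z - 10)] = (-12*z^3 + 2*z^2 - 2*z + (2*z - 1)*(18*z^2 - 2*z + 1) + 20)/(6*z^3 - z^2 + z - 10)^2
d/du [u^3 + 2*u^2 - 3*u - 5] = 3*u^2 + 4*u - 3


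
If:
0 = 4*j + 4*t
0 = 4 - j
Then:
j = 4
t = -4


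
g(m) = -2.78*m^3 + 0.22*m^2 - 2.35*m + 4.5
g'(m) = -8.34*m^2 + 0.44*m - 2.35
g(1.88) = -17.61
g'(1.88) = -31.00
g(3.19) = -91.00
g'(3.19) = -85.82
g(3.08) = -81.88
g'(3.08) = -80.11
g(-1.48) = 17.47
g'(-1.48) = -21.27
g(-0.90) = 8.82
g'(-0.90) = -9.50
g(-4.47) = 267.69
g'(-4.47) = -170.96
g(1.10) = -1.52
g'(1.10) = -11.96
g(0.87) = 0.79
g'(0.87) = -8.28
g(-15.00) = 9471.75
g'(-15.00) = -1885.45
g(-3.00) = 88.59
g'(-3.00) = -78.73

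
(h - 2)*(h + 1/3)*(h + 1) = h^3 - 2*h^2/3 - 7*h/3 - 2/3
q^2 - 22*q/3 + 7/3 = (q - 7)*(q - 1/3)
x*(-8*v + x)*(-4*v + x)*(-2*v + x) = -64*v^3*x + 56*v^2*x^2 - 14*v*x^3 + x^4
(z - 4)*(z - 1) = z^2 - 5*z + 4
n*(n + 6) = n^2 + 6*n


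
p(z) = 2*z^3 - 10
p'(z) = 6*z^2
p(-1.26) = -14.00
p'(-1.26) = 9.53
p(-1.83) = -22.26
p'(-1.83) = 20.09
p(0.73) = -9.22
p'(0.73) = 3.20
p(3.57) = 81.00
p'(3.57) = 76.47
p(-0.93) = -11.61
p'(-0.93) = 5.19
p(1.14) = -7.04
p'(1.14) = 7.80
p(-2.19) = -31.01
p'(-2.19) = 28.78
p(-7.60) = -887.95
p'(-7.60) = 346.56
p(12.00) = 3446.00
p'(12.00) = 864.00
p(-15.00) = -6760.00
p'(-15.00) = 1350.00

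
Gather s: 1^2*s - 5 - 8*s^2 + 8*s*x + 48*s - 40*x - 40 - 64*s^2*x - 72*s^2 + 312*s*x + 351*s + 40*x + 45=s^2*(-64*x - 80) + s*(320*x + 400)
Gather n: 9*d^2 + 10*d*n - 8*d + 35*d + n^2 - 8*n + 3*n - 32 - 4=9*d^2 + 27*d + n^2 + n*(10*d - 5) - 36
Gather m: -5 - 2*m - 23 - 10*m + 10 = -12*m - 18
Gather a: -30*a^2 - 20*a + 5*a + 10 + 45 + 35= -30*a^2 - 15*a + 90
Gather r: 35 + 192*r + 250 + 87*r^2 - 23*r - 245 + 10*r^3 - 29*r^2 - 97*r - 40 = 10*r^3 + 58*r^2 + 72*r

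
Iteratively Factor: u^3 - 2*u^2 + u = (u - 1)*(u^2 - u) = (u - 1)^2*(u)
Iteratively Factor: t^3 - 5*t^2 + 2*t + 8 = (t + 1)*(t^2 - 6*t + 8) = (t - 2)*(t + 1)*(t - 4)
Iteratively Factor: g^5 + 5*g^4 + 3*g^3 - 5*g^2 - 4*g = (g - 1)*(g^4 + 6*g^3 + 9*g^2 + 4*g) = (g - 1)*(g + 1)*(g^3 + 5*g^2 + 4*g) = g*(g - 1)*(g + 1)*(g^2 + 5*g + 4) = g*(g - 1)*(g + 1)^2*(g + 4)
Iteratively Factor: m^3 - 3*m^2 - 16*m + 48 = (m - 4)*(m^2 + m - 12) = (m - 4)*(m + 4)*(m - 3)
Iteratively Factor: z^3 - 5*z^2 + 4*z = (z - 1)*(z^2 - 4*z) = (z - 4)*(z - 1)*(z)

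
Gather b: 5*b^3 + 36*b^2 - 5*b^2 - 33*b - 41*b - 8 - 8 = 5*b^3 + 31*b^2 - 74*b - 16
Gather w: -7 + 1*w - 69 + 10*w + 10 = 11*w - 66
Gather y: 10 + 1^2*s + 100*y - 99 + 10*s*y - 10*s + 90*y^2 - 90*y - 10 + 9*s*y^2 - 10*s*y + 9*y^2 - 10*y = -9*s + y^2*(9*s + 99) - 99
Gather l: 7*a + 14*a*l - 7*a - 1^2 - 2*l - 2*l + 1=l*(14*a - 4)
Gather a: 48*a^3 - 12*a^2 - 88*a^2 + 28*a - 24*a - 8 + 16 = 48*a^3 - 100*a^2 + 4*a + 8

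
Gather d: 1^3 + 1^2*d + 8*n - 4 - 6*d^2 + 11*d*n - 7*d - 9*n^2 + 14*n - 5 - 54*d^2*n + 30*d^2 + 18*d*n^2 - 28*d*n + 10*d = d^2*(24 - 54*n) + d*(18*n^2 - 17*n + 4) - 9*n^2 + 22*n - 8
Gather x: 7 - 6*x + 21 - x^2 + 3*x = -x^2 - 3*x + 28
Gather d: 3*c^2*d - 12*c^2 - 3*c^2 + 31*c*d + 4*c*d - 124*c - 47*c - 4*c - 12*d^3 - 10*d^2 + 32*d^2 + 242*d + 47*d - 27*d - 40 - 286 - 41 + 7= -15*c^2 - 175*c - 12*d^3 + 22*d^2 + d*(3*c^2 + 35*c + 262) - 360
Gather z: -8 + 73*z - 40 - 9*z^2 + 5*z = -9*z^2 + 78*z - 48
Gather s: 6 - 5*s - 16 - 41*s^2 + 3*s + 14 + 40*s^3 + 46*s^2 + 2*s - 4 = 40*s^3 + 5*s^2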